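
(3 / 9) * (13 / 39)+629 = 5662 / 9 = 629.11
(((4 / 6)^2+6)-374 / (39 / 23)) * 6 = -50104 / 39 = -1284.72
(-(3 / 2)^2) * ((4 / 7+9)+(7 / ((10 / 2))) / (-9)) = -1483 / 70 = -21.19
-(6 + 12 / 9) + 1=-19 / 3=-6.33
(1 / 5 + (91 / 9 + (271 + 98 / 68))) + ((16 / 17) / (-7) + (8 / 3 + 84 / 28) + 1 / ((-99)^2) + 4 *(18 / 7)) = 3482282333 / 11663190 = 298.57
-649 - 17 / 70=-45447 / 70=-649.24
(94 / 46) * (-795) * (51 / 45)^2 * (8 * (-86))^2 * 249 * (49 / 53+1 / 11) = -315916548739072 / 1265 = -249736402165.27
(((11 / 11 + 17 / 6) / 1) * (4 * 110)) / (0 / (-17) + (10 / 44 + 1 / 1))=111320 / 81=1374.32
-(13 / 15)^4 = -28561 / 50625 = -0.56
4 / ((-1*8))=-1 / 2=-0.50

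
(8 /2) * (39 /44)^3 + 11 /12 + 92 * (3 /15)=7060301 /319440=22.10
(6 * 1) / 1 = 6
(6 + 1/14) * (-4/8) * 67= -5695/28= -203.39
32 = 32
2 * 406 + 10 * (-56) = 252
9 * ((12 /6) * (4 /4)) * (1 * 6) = 108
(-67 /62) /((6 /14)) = -469 /186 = -2.52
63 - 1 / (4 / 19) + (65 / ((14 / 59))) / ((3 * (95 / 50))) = 169667 / 1596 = 106.31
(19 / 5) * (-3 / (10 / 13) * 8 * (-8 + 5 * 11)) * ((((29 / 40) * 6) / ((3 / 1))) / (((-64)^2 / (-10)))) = 1009983 / 51200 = 19.73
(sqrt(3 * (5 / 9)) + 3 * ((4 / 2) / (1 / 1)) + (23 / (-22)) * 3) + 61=sqrt(15) / 3 + 1405 / 22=65.15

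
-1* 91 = -91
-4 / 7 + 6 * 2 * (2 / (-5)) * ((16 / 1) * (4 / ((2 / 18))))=-96788 / 35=-2765.37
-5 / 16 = -0.31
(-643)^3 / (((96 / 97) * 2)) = -25787227579 / 192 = -134308476.97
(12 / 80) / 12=1 / 80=0.01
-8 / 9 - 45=-413 / 9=-45.89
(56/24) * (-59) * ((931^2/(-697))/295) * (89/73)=539992103/763215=707.52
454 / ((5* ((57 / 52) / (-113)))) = -2667704 / 285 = -9360.36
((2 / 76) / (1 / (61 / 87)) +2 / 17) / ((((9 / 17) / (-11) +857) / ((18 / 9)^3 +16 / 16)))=252417 / 176595500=0.00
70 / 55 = 14 / 11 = 1.27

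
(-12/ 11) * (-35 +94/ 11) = 3492/ 121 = 28.86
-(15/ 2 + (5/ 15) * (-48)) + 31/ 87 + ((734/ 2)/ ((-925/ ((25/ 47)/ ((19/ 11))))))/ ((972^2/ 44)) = 2004365093443/ 226320409044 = 8.86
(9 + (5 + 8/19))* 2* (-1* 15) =-8220/19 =-432.63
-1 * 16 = -16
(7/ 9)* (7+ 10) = 119/ 9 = 13.22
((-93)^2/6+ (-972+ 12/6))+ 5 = 476.50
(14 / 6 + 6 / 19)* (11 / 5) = 1661 / 285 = 5.83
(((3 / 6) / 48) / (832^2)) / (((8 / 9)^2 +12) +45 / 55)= 297 / 268582912000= 0.00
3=3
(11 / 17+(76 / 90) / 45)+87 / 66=1502587 / 757350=1.98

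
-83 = -83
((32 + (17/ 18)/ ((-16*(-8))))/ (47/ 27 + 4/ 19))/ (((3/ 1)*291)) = 200165/ 10652928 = 0.02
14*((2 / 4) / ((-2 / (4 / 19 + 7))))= -959 / 38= -25.24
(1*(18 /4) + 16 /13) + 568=14917 /26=573.73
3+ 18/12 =9/2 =4.50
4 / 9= 0.44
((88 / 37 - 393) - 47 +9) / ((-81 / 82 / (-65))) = -84528470 / 2997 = -28204.36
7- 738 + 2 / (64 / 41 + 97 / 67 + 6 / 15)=-34197219 / 46819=-730.41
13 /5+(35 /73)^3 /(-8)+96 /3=538185153 /15560680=34.59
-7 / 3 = -2.33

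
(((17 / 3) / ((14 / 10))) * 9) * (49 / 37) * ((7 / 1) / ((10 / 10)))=12495 / 37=337.70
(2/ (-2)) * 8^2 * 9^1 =-576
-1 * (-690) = 690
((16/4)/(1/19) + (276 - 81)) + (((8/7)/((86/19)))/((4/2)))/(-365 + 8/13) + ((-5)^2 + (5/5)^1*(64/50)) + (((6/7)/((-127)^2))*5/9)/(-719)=122888546467473484/413376916389675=297.28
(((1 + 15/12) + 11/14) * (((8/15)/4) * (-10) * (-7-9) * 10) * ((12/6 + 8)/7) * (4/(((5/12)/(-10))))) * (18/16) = -4896000/49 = -99918.37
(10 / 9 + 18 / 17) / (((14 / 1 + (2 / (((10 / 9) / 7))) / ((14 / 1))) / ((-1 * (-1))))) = 3320 / 22797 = 0.15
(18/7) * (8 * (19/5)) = 2736/35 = 78.17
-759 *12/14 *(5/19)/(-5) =4554/133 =34.24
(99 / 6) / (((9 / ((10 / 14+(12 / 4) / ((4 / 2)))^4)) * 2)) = 10158731 / 460992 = 22.04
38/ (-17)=-38/ 17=-2.24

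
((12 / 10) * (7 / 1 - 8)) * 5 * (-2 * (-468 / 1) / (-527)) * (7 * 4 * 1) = 157248 / 527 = 298.38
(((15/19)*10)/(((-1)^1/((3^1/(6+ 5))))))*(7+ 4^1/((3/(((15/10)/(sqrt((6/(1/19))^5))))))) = -3150/209 - 25*sqrt(114)/8601186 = -15.07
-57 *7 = -399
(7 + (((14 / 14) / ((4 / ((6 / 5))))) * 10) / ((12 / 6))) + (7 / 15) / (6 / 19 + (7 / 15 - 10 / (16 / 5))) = 12667 / 1526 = 8.30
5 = 5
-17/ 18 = -0.94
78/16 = 39/8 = 4.88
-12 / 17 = -0.71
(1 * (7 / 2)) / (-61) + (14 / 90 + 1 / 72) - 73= -1600619 / 21960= -72.89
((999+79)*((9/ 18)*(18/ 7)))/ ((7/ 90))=17820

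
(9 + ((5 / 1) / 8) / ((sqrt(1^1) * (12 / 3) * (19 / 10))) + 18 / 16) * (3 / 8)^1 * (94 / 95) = 437523 / 115520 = 3.79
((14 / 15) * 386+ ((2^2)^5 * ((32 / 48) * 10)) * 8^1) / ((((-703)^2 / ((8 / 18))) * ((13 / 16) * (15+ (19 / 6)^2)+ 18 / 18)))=70366208 / 30366672005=0.00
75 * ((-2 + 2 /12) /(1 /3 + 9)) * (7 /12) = -275 /32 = -8.59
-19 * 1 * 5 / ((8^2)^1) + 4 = 161 / 64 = 2.52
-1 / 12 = -0.08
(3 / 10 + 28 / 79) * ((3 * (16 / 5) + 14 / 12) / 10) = 166991 / 237000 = 0.70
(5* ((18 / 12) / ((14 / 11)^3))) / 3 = 6655 / 5488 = 1.21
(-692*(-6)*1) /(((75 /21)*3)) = 9688 /25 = 387.52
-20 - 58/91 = -1878/91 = -20.64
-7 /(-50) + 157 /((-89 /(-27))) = 212573 /4450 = 47.77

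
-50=-50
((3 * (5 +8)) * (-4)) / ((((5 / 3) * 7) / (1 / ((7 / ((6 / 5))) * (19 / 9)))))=-25272 / 23275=-1.09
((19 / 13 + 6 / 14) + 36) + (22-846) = -71536 / 91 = -786.11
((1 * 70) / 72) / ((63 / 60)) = 0.93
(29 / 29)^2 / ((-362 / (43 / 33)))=-43 / 11946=-0.00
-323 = -323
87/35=2.49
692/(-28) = -173/7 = -24.71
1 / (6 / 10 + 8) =5 / 43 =0.12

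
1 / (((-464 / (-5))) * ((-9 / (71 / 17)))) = -0.01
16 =16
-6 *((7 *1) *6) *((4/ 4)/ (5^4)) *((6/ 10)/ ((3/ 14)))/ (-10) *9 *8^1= 127008/ 15625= 8.13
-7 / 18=-0.39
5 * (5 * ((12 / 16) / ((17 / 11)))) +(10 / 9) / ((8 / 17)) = 4435 / 306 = 14.49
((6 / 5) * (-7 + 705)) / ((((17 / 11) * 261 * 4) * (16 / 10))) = 3839 / 11832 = 0.32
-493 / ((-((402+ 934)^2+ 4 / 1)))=493 / 1784900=0.00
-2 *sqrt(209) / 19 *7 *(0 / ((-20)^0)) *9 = 0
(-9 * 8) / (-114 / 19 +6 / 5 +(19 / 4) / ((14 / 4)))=5040 / 241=20.91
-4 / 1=-4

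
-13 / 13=-1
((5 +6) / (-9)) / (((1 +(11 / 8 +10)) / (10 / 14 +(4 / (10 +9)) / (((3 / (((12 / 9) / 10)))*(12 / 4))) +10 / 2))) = -821248 / 1454355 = -0.56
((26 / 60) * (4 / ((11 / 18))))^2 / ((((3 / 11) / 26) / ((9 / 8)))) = 237276 / 275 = 862.82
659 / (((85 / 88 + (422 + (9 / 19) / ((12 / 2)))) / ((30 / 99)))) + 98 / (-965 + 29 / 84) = 63698885704 / 171947214783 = 0.37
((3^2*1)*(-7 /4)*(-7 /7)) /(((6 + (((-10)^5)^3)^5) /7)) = -0.00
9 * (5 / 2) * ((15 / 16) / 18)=75 / 64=1.17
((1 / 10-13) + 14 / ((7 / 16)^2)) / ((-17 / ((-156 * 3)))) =986778 / 595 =1658.45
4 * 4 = 16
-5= -5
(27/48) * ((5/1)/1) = 45/16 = 2.81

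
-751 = -751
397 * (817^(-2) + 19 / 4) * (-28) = -35244097805 / 667489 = -52801.02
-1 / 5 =-0.20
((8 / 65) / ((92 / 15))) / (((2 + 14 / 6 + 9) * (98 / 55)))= 99 / 117208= 0.00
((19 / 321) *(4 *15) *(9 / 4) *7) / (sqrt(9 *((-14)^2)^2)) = 285 / 2996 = 0.10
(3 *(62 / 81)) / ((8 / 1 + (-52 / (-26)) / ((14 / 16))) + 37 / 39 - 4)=0.32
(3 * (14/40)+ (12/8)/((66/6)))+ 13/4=244/55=4.44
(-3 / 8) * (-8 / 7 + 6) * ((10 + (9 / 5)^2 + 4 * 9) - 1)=-30753 / 350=-87.87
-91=-91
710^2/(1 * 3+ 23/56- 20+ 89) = 5645920/811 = 6961.68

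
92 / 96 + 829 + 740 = 37679 / 24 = 1569.96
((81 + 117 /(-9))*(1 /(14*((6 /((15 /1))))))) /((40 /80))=24.29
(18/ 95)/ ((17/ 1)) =18/ 1615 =0.01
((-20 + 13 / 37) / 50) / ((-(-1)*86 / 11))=-7997 / 159100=-0.05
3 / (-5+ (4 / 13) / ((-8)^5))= -319488 / 532481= -0.60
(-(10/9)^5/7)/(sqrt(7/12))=-200000 * sqrt(21)/2893401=-0.32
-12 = -12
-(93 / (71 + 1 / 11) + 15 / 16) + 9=42255 / 6256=6.75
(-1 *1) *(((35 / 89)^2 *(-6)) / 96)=1225 / 126736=0.01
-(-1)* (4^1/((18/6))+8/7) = 52/21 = 2.48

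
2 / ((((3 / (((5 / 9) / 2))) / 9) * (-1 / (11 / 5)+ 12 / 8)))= 110 / 69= 1.59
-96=-96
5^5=3125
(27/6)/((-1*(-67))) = 9/134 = 0.07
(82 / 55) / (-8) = -41 / 220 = -0.19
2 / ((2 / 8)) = 8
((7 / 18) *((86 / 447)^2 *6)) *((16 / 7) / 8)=0.02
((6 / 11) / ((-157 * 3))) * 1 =-2 / 1727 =-0.00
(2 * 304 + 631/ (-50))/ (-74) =-29769/ 3700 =-8.05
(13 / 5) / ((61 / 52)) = 676 / 305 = 2.22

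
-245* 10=-2450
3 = 3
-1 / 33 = -0.03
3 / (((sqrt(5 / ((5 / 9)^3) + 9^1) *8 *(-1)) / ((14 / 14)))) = -0.06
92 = 92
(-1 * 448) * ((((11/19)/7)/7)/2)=-352/133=-2.65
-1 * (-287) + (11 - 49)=249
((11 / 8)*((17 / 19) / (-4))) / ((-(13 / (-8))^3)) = -0.07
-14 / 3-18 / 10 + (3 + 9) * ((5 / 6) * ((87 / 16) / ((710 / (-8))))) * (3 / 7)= -100333 / 14910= -6.73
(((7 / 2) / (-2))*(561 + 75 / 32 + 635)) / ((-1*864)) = 268429 / 110592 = 2.43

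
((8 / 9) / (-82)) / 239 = -4 / 88191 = -0.00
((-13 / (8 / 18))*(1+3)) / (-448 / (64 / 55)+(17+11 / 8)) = 0.32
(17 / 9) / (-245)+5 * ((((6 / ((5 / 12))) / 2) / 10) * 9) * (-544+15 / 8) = -30984409 / 1764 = -17564.86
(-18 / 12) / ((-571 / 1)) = 3 / 1142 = 0.00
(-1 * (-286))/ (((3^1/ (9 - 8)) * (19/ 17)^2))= 82654/ 1083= 76.32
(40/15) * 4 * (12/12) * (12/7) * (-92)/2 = -5888/7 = -841.14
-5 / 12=-0.42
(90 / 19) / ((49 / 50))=4500 / 931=4.83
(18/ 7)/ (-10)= -9/ 35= -0.26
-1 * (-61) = 61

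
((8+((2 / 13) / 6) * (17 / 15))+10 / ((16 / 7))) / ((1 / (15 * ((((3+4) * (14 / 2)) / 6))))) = 2844499 / 1872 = 1519.50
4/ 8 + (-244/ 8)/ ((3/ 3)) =-30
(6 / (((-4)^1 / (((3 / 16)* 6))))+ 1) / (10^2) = -11 / 1600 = -0.01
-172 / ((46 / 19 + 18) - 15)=-3268 / 103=-31.73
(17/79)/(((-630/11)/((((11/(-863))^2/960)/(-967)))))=22627/34410179593641600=0.00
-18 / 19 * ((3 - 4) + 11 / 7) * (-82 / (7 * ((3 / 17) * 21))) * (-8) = -89216 / 6517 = -13.69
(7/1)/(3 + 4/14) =49/23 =2.13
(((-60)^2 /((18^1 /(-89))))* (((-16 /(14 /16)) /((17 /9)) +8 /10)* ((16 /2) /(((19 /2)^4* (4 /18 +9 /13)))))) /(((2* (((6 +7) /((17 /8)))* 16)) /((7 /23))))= 84649680 /320719981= 0.26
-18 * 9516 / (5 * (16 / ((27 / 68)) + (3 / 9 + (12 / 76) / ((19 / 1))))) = -834772068 / 990245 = -843.00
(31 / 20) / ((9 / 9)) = 31 / 20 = 1.55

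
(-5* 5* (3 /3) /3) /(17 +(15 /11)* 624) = -275 /28641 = -0.01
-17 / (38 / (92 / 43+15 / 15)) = -2295 / 1634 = -1.40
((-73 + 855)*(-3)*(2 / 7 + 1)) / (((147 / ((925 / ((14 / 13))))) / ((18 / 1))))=-761687550 / 2401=-317237.63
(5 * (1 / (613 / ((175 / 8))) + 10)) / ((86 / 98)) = 12057675 / 210872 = 57.18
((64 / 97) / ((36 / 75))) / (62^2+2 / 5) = 0.00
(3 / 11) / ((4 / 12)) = 9 / 11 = 0.82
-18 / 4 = -9 / 2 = -4.50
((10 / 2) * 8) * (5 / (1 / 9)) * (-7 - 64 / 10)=-24120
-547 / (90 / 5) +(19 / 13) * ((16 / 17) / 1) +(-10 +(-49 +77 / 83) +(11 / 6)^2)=-55287307 / 660348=-83.72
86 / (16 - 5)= 86 / 11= 7.82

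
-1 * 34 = -34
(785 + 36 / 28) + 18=804.29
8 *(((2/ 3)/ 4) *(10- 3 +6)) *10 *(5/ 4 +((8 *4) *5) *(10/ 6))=417950/ 9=46438.89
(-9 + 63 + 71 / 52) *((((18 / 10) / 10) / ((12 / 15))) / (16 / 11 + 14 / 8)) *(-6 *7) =-163.27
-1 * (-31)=31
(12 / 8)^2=9 / 4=2.25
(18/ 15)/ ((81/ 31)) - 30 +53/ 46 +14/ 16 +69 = 1030523/ 24840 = 41.49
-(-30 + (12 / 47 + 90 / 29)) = 36312 / 1363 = 26.64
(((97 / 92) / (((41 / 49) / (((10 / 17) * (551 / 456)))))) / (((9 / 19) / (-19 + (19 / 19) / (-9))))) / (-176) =563064145 / 2742455232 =0.21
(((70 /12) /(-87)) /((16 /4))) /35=-1 /2088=-0.00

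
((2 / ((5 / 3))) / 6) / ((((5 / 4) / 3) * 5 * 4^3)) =3 / 2000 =0.00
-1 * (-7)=7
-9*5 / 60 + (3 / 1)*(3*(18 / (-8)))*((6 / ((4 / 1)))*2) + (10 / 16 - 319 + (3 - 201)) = -4623 / 8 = -577.88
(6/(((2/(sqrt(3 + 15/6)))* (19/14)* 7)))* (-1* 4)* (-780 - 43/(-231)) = 720548* sqrt(22)/1463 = 2310.10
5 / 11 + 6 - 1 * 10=-39 / 11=-3.55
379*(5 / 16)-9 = 1751 / 16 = 109.44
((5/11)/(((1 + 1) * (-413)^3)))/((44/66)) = -15/3099579868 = -0.00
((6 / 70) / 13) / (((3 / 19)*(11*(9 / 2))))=0.00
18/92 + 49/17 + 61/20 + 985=7750621/7820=991.13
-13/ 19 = -0.68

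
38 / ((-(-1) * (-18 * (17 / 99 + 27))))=-209 / 2690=-0.08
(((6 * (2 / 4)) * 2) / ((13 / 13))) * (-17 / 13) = -102 / 13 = -7.85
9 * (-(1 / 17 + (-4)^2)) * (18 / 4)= -22113 / 34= -650.38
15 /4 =3.75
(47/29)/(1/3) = 4.86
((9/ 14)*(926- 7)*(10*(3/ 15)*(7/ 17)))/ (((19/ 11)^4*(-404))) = -121095711/ 895044628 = -0.14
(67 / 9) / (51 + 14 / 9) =67 / 473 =0.14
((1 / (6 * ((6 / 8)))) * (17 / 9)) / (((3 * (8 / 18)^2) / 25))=425 / 24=17.71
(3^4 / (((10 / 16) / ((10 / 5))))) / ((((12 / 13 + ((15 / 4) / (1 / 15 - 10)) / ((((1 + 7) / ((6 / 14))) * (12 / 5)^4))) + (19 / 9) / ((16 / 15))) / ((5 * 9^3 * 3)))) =944479734202368 / 966899851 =976812.37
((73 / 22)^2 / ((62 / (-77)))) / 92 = -37303 / 250976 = -0.15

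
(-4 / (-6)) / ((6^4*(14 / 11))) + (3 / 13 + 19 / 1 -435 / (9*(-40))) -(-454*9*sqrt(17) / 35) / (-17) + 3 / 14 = 7307477 / 353808 -4086*sqrt(17) / 595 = -7.66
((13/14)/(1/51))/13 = 51/14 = 3.64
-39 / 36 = -13 / 12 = -1.08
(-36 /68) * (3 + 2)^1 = -45 /17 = -2.65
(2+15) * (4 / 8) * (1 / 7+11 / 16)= 1581 / 224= 7.06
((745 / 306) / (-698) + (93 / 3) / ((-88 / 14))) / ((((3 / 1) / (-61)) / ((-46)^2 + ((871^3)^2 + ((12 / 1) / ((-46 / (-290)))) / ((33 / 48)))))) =19533628881424391434979030596 / 445811553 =43815887564996305591.43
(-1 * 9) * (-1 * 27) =243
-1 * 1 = -1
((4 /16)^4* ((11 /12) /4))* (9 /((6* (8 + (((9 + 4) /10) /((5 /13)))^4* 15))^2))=67138671875 /1159256318574454765248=0.00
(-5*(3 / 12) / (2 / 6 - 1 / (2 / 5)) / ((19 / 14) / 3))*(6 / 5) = 378 / 247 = 1.53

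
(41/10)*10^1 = 41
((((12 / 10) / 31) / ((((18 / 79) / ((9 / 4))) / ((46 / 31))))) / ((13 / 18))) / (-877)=-49059 / 54781805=-0.00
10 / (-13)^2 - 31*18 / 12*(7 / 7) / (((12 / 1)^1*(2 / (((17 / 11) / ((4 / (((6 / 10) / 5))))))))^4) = 119939070687300443 / 2026970316800000000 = 0.06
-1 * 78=-78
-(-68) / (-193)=-68 / 193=-0.35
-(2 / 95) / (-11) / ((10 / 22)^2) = 22 / 2375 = 0.01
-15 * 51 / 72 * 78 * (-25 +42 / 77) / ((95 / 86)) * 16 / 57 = 20450456 / 3971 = 5149.95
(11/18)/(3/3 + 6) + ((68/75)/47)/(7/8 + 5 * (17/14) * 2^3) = 11983087/136650150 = 0.09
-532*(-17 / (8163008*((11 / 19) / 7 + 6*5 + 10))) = 323 / 11685552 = 0.00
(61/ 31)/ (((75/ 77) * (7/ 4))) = 2684/ 2325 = 1.15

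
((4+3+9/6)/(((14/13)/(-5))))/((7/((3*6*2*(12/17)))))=-7020/49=-143.27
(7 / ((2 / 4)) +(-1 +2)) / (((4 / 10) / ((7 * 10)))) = 2625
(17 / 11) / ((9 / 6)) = 34 / 33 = 1.03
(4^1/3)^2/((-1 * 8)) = -2/9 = -0.22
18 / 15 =6 / 5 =1.20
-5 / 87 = -0.06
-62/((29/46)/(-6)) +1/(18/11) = 308335/522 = 590.68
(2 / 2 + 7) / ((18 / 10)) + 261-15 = 2254 / 9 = 250.44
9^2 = 81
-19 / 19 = -1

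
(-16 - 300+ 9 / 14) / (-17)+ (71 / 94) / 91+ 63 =5930053 / 72709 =81.56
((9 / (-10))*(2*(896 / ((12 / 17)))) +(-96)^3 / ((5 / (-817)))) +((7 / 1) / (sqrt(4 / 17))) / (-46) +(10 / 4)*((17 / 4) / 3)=144563580.83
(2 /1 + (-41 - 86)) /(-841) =0.15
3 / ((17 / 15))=45 / 17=2.65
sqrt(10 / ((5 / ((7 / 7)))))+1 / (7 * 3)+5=sqrt(2)+106 / 21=6.46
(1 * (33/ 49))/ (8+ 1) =11/ 147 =0.07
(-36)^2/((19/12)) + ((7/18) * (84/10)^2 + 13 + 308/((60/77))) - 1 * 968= 407882/1425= 286.23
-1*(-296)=296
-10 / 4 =-5 / 2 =-2.50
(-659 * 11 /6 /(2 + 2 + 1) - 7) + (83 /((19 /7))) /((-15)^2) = -2124653 /8550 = -248.50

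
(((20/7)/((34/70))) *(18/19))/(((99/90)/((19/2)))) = 9000/187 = 48.13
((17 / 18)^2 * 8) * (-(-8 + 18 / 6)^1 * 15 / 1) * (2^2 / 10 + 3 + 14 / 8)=148835 / 54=2756.20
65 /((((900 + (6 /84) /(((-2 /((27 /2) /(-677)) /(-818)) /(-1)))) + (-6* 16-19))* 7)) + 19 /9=2.12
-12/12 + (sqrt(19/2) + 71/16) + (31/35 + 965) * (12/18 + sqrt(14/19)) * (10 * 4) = sqrt(38)/2 + 8655491/336 + 270448 * sqrt(266)/133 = 58927.93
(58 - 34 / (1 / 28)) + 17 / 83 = -74185 / 83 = -893.80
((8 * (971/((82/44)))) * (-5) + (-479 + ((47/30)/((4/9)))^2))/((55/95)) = -26557730301/721600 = -36803.95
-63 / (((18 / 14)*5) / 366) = -17934 / 5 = -3586.80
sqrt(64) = 8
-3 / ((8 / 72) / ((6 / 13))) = -162 / 13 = -12.46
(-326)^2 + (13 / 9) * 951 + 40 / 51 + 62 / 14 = 38432792 / 357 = 107654.88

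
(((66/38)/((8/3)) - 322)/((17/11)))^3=-155109499787947375/17253512704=-8990024.38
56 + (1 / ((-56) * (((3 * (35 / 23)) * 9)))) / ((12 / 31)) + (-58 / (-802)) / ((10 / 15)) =14287796567 / 254651040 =56.11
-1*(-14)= 14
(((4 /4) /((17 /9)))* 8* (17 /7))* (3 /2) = 15.43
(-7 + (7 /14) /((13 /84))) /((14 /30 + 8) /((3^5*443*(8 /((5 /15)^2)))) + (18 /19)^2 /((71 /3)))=-146014298385480 /1469115301901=-99.39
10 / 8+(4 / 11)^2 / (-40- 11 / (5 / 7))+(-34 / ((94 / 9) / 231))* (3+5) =-37899061137 / 6301196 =-6014.58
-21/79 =-0.27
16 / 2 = 8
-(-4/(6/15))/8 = 5/4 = 1.25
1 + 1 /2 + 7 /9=41 /18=2.28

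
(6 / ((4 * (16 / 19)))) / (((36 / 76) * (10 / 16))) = 361 / 60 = 6.02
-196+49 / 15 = -2891 / 15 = -192.73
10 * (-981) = -9810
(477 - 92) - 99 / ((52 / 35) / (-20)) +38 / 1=22824 / 13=1755.69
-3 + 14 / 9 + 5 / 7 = -0.73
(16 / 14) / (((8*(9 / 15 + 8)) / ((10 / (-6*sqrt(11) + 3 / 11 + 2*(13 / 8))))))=-580800*sqrt(11) / 223531931 - 341000 / 223531931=-0.01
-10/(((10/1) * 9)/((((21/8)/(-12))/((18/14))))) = 49/2592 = 0.02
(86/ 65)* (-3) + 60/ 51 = -3086/ 1105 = -2.79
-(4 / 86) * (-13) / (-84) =-13 / 1806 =-0.01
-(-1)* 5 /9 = 5 /9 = 0.56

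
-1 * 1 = -1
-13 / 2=-6.50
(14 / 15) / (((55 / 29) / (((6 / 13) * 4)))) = 3248 / 3575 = 0.91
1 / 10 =0.10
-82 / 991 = -0.08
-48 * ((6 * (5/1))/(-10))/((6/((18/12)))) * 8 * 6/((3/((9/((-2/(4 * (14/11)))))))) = -145152/11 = -13195.64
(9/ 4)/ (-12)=-3/ 16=-0.19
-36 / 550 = -18 / 275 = -0.07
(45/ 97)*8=360/ 97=3.71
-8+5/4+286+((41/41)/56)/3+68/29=1371959/4872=281.60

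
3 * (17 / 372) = 17 / 124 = 0.14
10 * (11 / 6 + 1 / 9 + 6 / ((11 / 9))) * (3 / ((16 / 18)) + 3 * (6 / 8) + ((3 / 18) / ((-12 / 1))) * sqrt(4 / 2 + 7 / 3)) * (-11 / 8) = -527.35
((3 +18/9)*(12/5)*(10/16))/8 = 15/16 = 0.94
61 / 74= 0.82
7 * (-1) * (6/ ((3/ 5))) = -70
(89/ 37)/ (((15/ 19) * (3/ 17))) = 28747/ 1665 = 17.27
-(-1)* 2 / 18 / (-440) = -1 / 3960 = -0.00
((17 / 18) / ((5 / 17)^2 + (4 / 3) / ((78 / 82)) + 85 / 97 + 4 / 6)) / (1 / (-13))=-80538809 / 19883632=-4.05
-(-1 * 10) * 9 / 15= 6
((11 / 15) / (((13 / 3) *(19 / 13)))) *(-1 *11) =-121 / 95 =-1.27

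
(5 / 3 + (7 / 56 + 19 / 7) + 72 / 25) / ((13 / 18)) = 93063 / 9100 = 10.23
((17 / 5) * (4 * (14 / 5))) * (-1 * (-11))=10472 / 25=418.88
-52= -52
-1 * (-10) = 10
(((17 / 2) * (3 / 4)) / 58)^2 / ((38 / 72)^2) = 210681 / 4857616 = 0.04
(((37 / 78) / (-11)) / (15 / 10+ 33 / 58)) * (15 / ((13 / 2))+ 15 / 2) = -18241 / 89232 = -0.20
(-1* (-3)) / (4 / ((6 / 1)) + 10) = 9 / 32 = 0.28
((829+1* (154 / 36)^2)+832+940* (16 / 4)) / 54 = 1762333 / 17496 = 100.73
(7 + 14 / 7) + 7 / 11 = 106 / 11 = 9.64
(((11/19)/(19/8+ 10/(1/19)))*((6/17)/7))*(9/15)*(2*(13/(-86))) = -2288/83125665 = -0.00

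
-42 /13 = -3.23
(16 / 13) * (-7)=-112 / 13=-8.62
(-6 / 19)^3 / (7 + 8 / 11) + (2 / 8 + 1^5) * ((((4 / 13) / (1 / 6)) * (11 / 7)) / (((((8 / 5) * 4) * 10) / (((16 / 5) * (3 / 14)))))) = 51664437 / 1485522220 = 0.03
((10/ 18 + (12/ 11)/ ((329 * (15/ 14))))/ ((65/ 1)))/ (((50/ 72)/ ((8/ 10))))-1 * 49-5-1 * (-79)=25.01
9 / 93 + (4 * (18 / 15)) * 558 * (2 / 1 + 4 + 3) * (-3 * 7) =-78463713 / 155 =-506217.50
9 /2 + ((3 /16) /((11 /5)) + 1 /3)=2597 /528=4.92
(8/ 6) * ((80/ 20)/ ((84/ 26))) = 104/ 63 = 1.65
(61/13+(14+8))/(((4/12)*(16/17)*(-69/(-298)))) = 878951/2392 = 367.45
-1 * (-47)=47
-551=-551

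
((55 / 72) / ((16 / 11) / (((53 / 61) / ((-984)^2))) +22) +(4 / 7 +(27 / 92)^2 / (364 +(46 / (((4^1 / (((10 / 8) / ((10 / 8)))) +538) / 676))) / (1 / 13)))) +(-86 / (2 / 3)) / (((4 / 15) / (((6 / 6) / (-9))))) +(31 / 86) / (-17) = 1002679461256697823308797 / 18465448795574594591232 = 54.30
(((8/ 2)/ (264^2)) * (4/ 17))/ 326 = 1/ 24140952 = 0.00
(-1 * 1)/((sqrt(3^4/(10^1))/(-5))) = 5 * sqrt(10)/9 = 1.76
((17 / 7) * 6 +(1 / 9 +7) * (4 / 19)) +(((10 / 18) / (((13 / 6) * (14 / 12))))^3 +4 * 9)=6710948878 / 128860641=52.08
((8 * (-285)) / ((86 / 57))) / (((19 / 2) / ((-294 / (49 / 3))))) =2863.26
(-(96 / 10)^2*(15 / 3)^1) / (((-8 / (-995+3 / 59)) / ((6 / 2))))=-50718528 / 295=-171927.21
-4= -4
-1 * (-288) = 288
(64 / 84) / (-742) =-8 / 7791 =-0.00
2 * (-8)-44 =-60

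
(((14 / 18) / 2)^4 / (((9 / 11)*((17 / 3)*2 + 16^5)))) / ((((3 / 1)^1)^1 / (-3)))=-26411 / 990688535136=-0.00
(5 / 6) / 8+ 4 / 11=247 / 528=0.47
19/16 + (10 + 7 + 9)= 435/16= 27.19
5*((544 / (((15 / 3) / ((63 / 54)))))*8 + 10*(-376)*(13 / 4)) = -168068 / 3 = -56022.67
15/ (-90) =-1/ 6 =-0.17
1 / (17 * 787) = 0.00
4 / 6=2 / 3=0.67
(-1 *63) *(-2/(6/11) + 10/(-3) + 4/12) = 420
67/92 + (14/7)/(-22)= 645/1012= 0.64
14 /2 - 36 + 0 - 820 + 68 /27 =-22855 /27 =-846.48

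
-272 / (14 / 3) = -408 / 7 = -58.29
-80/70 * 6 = -48/7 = -6.86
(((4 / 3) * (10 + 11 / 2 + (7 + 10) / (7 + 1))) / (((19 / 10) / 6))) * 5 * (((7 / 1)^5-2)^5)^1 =9448909752510010147031250 / 19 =497311039605790007738486.80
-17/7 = -2.43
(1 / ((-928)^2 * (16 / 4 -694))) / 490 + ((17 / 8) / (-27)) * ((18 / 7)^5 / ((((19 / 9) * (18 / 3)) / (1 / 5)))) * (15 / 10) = -397663062411637 / 1897530844876800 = -0.21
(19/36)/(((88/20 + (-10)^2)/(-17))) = -1615/18792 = -0.09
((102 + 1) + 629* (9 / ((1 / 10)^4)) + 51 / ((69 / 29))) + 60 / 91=118484991822 / 2093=56610125.09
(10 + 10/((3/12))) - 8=42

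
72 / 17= 4.24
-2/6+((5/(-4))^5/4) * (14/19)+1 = 12199/116736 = 0.10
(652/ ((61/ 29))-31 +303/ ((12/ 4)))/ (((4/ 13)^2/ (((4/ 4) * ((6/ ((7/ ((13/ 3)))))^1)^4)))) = 111875779002/ 146461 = 763860.54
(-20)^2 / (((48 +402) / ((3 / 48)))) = 1 / 18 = 0.06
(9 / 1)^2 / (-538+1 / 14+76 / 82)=-46494 / 308239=-0.15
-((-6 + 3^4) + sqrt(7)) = -75 -sqrt(7) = -77.65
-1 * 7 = -7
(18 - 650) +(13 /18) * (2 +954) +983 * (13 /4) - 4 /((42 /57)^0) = 116971 /36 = 3249.19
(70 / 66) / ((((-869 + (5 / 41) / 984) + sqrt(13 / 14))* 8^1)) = -14438845437695 / 94642789124291573 - 1186819620* sqrt(182) / 94642789124291573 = -0.00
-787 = -787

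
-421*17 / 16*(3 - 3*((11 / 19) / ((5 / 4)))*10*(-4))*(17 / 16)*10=-677087985 / 2432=-278407.89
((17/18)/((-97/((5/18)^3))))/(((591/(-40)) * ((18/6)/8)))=42500/1128367341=0.00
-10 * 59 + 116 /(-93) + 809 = 20251 /93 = 217.75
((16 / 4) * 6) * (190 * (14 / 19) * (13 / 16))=2730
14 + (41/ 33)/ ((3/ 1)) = 1427/ 99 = 14.41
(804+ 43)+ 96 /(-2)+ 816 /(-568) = 797.56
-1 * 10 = -10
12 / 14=6 / 7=0.86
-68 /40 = -17 /10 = -1.70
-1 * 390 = -390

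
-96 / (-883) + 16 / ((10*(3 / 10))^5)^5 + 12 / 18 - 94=-69746538893041784 / 748155842138169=-93.22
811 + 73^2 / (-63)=45764 / 63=726.41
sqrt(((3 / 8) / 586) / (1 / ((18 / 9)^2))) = sqrt(879) / 586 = 0.05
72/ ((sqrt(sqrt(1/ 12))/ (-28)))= -2016*sqrt(2)*3^(1/ 4)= -3752.20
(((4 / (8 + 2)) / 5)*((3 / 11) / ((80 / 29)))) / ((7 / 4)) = 87 / 19250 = 0.00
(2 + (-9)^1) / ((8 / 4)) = -7 / 2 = -3.50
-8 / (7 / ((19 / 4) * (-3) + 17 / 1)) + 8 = 34 / 7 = 4.86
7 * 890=6230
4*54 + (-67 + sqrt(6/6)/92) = 13709/92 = 149.01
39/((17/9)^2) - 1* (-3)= 4026/289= 13.93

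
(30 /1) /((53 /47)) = 1410 /53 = 26.60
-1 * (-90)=90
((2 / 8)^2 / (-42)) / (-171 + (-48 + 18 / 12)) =1 / 146160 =0.00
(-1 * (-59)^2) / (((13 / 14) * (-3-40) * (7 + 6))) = 48734 / 7267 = 6.71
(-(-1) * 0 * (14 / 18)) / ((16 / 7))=0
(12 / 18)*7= 14 / 3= 4.67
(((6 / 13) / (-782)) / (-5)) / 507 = 1 / 4295135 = 0.00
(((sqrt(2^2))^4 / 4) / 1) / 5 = 4 / 5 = 0.80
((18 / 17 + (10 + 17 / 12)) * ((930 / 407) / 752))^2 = 155610525625 / 108288498942976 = 0.00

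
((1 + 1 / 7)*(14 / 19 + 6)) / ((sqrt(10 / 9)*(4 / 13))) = 4992*sqrt(10) / 665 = 23.74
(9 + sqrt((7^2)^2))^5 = 656356768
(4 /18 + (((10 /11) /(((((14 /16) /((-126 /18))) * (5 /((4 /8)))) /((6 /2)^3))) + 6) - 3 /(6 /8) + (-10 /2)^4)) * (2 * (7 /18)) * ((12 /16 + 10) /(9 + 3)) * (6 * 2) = 18105451 /3564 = 5080.09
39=39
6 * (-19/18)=-19/3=-6.33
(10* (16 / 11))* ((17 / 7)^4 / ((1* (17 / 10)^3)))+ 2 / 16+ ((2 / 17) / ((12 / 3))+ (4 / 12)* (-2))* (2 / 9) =9986228929 / 96981192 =102.97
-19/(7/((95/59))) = -1805/413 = -4.37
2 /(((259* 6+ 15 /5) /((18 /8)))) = 1 /346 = 0.00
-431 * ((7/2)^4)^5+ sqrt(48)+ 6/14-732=-240733267425265164713/7340032+ 4 * sqrt(3)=-32797304892569.18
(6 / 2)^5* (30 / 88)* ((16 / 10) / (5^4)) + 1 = 1.21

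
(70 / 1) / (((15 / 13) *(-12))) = -91 / 18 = -5.06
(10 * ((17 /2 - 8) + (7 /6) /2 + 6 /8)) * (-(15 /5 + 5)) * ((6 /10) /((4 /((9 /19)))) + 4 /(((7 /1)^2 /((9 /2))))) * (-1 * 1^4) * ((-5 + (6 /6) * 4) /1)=-59862 /931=-64.30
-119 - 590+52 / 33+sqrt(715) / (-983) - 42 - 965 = -56576 / 33 - sqrt(715) / 983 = -1714.45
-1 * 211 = -211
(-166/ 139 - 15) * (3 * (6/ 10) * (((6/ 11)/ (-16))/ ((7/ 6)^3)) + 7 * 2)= -592870631/ 2622235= -226.09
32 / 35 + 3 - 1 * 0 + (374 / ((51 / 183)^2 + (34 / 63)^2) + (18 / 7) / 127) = 1449831427699 / 1424626945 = 1017.69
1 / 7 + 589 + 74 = 663.14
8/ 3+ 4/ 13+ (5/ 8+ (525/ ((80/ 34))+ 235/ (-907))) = 32043023/ 141492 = 226.47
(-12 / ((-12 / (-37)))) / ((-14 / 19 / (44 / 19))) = 814 / 7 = 116.29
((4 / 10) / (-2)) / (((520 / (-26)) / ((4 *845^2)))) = 28561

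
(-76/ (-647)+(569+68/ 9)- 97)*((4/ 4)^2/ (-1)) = -2793136/ 5823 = -479.67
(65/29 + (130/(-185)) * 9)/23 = -4381/24679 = -0.18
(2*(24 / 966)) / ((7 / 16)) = 128 / 1127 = 0.11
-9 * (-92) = 828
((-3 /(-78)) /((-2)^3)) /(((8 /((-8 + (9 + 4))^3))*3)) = -125 /4992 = -0.03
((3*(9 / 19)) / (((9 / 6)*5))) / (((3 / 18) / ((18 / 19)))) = 1944 / 1805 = 1.08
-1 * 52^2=-2704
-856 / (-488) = 107 / 61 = 1.75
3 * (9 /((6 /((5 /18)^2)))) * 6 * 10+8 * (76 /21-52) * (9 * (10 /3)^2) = -541575 /14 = -38683.93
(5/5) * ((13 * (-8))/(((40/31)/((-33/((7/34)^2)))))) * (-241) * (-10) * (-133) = -140791831752/7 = -20113118821.71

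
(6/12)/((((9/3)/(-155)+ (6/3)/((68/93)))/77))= 202895/14313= 14.18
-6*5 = -30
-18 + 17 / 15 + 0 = -253 / 15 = -16.87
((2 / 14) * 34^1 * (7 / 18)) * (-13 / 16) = -221 / 144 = -1.53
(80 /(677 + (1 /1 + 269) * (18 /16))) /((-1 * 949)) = -320 /3722927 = -0.00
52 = 52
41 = 41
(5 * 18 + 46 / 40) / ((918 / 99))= 20053 / 2040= 9.83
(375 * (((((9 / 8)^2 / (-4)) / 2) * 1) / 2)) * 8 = -30375 / 128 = -237.30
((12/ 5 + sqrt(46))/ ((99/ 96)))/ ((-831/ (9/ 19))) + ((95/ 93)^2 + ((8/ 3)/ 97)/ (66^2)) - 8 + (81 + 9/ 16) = 9566069414148169/ 128223495916560 - 32* sqrt(46)/ 57893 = 74.60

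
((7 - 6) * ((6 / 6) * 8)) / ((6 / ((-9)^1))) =-12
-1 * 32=-32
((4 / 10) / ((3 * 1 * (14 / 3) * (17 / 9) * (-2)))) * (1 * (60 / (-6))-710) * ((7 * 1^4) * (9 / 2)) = 2916 / 17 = 171.53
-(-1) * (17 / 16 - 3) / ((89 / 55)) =-1705 / 1424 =-1.20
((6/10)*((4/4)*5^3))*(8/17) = 600/17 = 35.29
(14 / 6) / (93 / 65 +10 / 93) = 14105 / 9299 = 1.52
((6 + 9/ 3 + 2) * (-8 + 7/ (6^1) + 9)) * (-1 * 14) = -1001/ 3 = -333.67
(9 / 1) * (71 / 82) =7.79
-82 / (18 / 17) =-77.44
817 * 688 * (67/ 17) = 2215319.53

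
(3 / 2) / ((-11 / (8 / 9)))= -4 / 33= -0.12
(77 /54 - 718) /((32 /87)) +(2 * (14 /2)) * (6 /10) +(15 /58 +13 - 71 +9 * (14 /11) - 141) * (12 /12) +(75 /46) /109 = -4899105179459 /2303231040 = -2127.06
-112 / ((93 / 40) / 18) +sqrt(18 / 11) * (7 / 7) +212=-20308 / 31 +3 * sqrt(22) / 11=-653.82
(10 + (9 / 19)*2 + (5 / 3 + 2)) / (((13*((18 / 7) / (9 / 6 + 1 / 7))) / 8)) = 38318 / 6669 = 5.75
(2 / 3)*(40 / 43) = 80 / 129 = 0.62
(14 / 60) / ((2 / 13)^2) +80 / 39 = 6193 / 520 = 11.91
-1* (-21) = 21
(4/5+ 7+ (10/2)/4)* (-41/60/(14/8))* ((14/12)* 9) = -37.10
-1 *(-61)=61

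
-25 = -25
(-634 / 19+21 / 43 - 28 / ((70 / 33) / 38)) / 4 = -2183351 / 16340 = -133.62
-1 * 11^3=-1331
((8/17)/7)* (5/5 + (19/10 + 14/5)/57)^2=761378/9665775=0.08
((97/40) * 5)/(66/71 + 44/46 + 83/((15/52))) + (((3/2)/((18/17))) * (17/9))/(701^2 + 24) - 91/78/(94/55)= -22678008078384277/35392724660224800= -0.64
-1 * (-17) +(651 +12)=680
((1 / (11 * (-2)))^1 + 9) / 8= 197 / 176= 1.12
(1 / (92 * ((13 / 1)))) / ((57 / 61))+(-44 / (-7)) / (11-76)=-228601 / 2386020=-0.10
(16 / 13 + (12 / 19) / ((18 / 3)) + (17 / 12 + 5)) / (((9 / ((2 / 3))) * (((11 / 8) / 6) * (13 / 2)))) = 33424 / 86697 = 0.39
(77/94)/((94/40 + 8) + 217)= 770/213709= 0.00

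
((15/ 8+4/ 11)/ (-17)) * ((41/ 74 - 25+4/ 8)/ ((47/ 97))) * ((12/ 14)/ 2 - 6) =-330146193/ 9105404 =-36.26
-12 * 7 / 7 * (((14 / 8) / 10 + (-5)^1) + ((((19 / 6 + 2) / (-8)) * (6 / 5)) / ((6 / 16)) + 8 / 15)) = 763 / 10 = 76.30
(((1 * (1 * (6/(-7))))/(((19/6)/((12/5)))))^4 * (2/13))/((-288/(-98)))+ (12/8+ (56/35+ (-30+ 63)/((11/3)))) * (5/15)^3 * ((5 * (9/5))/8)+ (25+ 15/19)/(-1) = -62948177123791/2490434310000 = -25.28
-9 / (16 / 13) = -117 / 16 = -7.31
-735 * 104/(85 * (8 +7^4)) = -0.37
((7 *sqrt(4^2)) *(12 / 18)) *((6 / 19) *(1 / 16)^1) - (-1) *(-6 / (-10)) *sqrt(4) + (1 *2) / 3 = 637 / 285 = 2.24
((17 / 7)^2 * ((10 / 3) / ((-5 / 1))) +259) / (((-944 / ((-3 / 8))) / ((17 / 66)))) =637415 / 24423168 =0.03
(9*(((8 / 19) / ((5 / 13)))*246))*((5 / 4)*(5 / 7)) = 287820 / 133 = 2164.06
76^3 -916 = 438060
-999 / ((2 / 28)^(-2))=-999 / 196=-5.10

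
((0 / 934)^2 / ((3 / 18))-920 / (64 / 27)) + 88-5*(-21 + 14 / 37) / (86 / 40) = -3209591 / 12728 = -252.17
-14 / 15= -0.93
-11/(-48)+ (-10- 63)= -3493/48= -72.77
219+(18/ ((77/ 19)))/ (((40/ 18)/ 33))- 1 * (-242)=36887/ 70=526.96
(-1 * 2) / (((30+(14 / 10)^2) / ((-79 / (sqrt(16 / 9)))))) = 3.71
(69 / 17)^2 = 16.47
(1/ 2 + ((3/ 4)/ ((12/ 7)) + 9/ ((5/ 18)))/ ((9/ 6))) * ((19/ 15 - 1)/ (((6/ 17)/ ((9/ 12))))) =45679/ 3600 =12.69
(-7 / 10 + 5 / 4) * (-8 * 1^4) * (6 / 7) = -132 / 35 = -3.77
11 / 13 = 0.85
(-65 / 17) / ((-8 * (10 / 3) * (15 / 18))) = 117 / 680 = 0.17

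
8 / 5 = 1.60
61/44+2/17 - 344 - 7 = -261423/748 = -349.50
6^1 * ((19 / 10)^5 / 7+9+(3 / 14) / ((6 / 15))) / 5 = 27453297 / 1750000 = 15.69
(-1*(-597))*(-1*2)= -1194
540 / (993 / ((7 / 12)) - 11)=3780 / 11839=0.32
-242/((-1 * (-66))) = -11/3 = -3.67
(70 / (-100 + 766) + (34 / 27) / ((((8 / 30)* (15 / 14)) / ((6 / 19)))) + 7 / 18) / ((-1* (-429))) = 23863 / 5428566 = 0.00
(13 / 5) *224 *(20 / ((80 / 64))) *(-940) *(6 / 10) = -26277888 / 5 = -5255577.60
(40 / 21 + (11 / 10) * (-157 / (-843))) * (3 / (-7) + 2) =1369379 / 413070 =3.32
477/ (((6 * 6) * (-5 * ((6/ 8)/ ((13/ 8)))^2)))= -8957/ 720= -12.44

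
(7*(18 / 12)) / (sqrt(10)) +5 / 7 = 5 / 7 +21*sqrt(10) / 20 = 4.03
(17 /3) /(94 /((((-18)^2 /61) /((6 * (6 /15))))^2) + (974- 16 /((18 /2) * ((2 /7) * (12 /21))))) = 103275 /17902474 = 0.01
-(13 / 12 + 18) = -229 / 12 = -19.08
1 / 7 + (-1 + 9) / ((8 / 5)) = 36 / 7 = 5.14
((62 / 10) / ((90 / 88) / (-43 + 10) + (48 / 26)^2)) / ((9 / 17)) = 43106492 / 12431205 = 3.47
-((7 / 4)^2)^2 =-2401 / 256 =-9.38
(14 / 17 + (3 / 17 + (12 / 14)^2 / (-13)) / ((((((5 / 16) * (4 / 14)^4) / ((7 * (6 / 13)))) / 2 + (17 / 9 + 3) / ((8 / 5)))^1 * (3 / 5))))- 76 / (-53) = 10061440758 / 4331385409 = 2.32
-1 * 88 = -88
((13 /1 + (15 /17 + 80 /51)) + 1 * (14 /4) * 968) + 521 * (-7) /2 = 161155 /102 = 1579.95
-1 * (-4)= 4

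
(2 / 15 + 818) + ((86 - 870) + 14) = 722 / 15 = 48.13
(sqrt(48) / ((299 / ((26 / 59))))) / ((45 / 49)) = 392 * sqrt(3) / 61065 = 0.01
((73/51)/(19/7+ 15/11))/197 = 5621/3154758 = 0.00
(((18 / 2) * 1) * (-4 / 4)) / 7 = -1.29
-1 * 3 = -3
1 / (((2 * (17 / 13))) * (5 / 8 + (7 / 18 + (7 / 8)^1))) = 117 / 578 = 0.20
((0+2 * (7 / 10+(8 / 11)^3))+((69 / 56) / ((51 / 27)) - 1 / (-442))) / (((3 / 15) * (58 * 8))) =232584467 / 7643219584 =0.03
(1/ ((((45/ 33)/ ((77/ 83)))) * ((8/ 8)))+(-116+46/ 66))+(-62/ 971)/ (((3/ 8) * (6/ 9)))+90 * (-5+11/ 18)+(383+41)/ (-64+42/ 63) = -130516808791/ 252659055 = -516.57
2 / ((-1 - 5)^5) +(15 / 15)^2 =3887 / 3888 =1.00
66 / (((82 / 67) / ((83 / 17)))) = 183513 / 697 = 263.29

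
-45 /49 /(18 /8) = -20 /49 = -0.41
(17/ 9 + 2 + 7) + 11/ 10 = 1079/ 90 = 11.99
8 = 8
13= 13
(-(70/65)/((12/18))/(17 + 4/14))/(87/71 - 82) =10437/9021155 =0.00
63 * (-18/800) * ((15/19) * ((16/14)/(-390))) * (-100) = -81/247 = -0.33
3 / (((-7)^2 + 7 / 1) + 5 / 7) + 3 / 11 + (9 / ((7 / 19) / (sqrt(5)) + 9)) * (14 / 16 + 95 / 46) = 383657609223 / 117440438368 - 647577 * sqrt(5) / 26892704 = 3.21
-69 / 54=-23 / 18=-1.28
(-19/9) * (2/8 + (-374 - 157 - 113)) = 48925/36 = 1359.03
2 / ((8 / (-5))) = -5 / 4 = -1.25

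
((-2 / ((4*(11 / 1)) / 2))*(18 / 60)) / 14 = -3 / 1540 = -0.00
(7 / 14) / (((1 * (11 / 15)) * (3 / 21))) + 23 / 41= 4811 / 902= 5.33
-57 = -57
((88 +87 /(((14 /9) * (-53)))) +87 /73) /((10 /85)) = 81158051 /108332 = 749.16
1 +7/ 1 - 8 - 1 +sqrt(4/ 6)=-1 +sqrt(6)/ 3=-0.18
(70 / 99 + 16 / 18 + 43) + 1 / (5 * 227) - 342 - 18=-35440276 / 112365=-315.40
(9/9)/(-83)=-1/83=-0.01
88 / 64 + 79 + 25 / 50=647 / 8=80.88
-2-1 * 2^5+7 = -27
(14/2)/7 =1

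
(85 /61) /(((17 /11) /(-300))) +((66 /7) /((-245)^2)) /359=-2488906608474 /9201412325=-270.49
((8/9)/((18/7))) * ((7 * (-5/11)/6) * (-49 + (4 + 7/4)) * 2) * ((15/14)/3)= 30275/5346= 5.66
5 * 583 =2915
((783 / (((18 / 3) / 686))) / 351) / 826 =1421 / 4602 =0.31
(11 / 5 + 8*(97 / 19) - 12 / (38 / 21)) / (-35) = -3459 / 3325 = -1.04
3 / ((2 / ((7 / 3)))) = 7 / 2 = 3.50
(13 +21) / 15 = 34 / 15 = 2.27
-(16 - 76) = 60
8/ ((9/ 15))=40/ 3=13.33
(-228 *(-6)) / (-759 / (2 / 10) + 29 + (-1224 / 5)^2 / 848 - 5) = -201400 / 544771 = -0.37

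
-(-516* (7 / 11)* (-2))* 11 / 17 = -7224 / 17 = -424.94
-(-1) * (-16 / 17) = -16 / 17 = -0.94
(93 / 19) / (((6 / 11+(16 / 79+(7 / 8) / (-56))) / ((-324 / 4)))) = -541.36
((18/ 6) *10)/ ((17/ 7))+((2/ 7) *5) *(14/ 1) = 550/ 17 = 32.35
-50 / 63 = -0.79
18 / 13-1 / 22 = 383 / 286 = 1.34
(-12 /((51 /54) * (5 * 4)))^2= 2916 /7225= 0.40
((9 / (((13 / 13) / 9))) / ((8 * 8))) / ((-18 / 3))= -27 / 128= -0.21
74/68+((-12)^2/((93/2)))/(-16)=943/1054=0.89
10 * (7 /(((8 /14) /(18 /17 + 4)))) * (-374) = -231770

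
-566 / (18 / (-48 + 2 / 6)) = 40469 / 27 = 1498.85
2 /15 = 0.13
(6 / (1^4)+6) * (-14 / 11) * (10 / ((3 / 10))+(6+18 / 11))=-75712 / 121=-625.72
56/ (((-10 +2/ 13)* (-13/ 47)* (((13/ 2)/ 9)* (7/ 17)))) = 69.14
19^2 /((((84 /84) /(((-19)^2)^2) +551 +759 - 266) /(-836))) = -39330356516 /136055125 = -289.08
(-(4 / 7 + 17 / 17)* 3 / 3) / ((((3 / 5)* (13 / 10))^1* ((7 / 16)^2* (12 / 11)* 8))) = -48400 / 40131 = -1.21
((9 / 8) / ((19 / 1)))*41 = 369 / 152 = 2.43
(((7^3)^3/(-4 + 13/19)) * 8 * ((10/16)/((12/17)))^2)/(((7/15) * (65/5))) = -565259326625/44928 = -12581448.69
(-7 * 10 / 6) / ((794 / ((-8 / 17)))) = 140 / 20247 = 0.01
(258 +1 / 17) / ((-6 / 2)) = -86.02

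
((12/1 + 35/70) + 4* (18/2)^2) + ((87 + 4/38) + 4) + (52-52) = 16249/38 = 427.61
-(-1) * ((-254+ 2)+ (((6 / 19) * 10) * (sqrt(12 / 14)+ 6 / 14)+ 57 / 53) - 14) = -1857913 / 7049+ 60 * sqrt(42) / 133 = -260.65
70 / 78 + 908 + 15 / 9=910.56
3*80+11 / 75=18011 / 75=240.15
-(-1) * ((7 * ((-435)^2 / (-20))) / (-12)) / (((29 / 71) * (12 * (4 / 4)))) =1126.02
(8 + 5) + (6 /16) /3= 105 /8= 13.12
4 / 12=1 / 3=0.33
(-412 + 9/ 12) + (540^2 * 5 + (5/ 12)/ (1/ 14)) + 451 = 17496547/ 12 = 1458045.58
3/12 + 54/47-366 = -68545/188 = -364.60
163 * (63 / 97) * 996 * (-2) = -20455848 / 97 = -210885.03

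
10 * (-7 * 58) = -4060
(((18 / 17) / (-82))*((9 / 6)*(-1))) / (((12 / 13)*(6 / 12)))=117 / 2788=0.04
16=16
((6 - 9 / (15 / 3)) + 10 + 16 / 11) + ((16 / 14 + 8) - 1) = 9162 / 385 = 23.80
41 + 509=550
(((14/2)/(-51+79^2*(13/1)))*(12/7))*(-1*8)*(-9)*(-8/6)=-0.01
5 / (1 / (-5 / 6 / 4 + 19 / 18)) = 4.24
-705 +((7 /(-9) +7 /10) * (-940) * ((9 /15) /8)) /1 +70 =-629.52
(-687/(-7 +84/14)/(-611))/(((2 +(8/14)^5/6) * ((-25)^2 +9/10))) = -173196135/193801466573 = -0.00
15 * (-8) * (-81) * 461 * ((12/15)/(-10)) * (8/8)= -1792368/5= -358473.60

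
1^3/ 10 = 1/ 10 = 0.10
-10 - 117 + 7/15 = -1898/15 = -126.53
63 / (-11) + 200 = 2137 / 11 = 194.27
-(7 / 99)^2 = -49 / 9801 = -0.00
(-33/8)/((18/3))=-11/16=-0.69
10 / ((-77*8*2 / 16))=-10 / 77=-0.13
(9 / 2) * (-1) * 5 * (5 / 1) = -225 / 2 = -112.50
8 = 8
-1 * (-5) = 5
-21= -21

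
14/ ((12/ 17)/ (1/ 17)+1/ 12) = 168/ 145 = 1.16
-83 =-83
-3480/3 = -1160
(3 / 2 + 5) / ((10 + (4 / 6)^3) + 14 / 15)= 1755 / 3032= 0.58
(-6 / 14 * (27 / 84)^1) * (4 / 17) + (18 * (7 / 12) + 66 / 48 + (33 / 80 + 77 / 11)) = 1283159 / 66640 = 19.26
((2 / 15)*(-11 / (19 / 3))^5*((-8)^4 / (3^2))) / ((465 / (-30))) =23747936256 / 383795345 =61.88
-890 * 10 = -8900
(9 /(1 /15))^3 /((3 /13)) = 10661625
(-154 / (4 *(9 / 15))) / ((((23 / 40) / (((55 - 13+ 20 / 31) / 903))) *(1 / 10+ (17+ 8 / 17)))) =-247214000 / 824205897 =-0.30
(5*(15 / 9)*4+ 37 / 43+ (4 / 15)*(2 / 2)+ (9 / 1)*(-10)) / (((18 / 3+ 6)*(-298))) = 11941 / 768840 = 0.02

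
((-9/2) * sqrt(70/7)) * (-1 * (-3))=-27 * sqrt(10)/2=-42.69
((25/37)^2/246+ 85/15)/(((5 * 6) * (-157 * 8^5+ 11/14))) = -4454359/121279142125110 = -0.00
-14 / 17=-0.82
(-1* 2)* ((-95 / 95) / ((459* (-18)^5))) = -1 / 433655856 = -0.00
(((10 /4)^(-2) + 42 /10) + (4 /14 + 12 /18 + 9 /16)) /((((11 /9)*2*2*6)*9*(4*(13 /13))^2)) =49349 /35481600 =0.00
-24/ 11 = -2.18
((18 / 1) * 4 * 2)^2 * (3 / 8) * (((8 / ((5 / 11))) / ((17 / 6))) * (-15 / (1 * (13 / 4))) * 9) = -443418624 / 221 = -2006419.11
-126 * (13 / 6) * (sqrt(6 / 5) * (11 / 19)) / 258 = -1001 * sqrt(30) / 8170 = -0.67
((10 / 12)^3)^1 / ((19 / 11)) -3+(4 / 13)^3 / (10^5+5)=-800992926763 / 300564627480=-2.66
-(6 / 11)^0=-1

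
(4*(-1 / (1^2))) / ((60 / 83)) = -83 / 15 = -5.53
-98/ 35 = -14/ 5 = -2.80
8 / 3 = 2.67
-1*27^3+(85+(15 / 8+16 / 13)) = -2037869 / 104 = -19594.89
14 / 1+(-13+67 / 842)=909 / 842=1.08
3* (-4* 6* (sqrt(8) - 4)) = 288 - 144* sqrt(2) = 84.35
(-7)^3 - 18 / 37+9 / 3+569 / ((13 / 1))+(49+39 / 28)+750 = 6783503 / 13468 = 503.68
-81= -81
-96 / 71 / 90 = -16 / 1065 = -0.02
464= 464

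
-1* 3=-3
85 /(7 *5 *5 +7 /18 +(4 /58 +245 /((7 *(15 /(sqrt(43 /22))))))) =8940368646 /18448419673 - 5404266 *sqrt(946) /18448419673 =0.48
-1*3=-3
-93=-93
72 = 72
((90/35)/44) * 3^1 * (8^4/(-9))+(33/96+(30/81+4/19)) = -99691121/1264032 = -78.87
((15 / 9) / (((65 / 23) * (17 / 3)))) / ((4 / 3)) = 69 / 884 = 0.08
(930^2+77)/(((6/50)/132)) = 951474700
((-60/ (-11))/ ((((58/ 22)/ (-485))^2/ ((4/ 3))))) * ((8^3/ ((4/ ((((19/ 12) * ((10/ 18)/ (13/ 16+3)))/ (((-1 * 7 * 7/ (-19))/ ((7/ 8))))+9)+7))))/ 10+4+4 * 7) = 567509691161600/ 9695889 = 58530959.99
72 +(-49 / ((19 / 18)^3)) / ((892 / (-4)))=110413872 / 1529557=72.19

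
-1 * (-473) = 473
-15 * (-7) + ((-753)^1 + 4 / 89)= -57668 / 89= -647.96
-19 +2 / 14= -132 / 7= -18.86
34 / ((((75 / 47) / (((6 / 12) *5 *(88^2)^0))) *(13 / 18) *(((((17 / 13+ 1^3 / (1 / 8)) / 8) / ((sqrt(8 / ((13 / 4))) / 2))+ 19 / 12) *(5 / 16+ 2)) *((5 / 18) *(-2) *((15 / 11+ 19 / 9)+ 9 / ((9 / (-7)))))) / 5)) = 26.55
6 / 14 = 3 / 7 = 0.43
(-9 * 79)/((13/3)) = -2133/13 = -164.08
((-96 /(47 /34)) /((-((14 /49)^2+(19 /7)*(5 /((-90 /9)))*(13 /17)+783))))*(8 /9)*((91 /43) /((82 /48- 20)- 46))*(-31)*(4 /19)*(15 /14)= 93501571072 /5146365957363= 0.02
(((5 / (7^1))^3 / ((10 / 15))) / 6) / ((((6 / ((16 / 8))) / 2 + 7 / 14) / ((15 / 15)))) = 125 / 2744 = 0.05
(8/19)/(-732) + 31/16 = 107755/55632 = 1.94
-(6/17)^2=-0.12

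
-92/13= -7.08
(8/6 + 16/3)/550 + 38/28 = 3163/2310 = 1.37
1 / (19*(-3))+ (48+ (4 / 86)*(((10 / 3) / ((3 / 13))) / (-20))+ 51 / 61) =21881651 / 448533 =48.78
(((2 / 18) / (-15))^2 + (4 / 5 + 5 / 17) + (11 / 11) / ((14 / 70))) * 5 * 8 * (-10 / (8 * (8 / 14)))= -13216889 / 24786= -533.24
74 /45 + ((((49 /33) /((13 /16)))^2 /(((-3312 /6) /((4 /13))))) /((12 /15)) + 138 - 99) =33546974437 /825423885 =40.64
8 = 8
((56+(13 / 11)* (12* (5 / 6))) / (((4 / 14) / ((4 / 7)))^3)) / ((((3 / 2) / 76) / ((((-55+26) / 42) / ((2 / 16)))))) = -105227776 / 693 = -151843.83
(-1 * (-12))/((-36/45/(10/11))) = -150/11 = -13.64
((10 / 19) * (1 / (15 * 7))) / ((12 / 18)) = 1 / 133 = 0.01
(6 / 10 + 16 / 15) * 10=50 / 3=16.67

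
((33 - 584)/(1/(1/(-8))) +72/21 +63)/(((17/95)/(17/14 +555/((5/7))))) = 7842384425/13328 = 588414.20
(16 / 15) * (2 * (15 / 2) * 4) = 64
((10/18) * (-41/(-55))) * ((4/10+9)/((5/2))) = 3854/2475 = 1.56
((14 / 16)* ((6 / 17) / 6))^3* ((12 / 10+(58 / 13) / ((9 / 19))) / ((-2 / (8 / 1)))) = -532679 / 91971360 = -0.01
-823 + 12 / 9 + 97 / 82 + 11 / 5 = -1006489 / 1230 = -818.28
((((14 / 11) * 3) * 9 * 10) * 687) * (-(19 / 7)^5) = -34780326.64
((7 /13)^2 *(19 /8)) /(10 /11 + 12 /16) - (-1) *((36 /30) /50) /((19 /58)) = 28615651 /58600750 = 0.49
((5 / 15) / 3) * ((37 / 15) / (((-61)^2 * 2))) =37 / 1004670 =0.00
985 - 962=23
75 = 75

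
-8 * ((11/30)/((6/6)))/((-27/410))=3608/81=44.54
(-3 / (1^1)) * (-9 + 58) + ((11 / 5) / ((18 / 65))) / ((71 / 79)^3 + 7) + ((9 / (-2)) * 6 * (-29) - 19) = 42375302081 / 68565312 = 618.03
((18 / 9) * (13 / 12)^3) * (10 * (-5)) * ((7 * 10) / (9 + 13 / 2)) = -1922375 / 3348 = -574.19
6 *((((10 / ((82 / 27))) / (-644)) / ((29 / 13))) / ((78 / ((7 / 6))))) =-45 / 218776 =-0.00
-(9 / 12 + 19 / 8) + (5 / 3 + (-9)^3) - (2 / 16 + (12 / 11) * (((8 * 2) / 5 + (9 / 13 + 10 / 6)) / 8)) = -6274909 / 8580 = -731.34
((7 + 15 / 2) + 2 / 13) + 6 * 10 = 1941 / 26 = 74.65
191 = 191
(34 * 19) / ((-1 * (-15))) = 646 / 15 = 43.07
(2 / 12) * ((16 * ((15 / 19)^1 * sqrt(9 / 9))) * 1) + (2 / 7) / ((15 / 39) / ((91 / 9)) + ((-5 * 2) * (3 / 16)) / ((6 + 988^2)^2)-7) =2.06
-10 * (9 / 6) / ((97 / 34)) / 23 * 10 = -5100 / 2231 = -2.29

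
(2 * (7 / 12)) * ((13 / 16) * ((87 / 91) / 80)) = 29 / 2560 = 0.01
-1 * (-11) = 11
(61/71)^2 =3721/5041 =0.74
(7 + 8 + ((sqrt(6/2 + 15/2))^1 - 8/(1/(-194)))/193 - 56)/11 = -6361/2123 + sqrt(42)/4246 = -2.99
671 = 671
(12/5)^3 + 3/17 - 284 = -573749/2125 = -270.00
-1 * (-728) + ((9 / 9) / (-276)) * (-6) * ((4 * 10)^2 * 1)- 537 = 5193 / 23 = 225.78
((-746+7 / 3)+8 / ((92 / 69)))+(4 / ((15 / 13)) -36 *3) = -4211 / 5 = -842.20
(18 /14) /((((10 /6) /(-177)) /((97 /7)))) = -463563 /245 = -1892.09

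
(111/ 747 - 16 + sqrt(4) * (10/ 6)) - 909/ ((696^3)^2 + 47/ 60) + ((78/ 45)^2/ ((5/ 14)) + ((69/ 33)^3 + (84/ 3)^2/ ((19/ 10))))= 6726657701394610807499923821676/ 16105305202351474612861697625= 417.67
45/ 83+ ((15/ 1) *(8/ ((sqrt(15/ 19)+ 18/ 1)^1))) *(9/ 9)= 1227555/ 169901 - 40 *sqrt(285)/ 2047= 6.90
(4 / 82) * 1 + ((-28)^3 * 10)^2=48189030400.05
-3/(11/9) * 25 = -675/11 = -61.36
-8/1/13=-8/13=-0.62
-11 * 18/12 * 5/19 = -165/38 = -4.34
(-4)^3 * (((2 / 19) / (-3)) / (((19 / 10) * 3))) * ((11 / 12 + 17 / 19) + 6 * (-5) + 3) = -1837760 / 185193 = -9.92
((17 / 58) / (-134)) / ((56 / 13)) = -0.00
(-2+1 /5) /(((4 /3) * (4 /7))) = -189 /80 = -2.36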